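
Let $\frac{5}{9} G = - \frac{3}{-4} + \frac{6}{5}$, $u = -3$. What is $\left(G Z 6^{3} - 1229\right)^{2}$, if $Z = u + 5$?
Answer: $\frac{51595489}{625} \approx 82553.0$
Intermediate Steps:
$Z = 2$ ($Z = -3 + 5 = 2$)
$G = \frac{351}{100}$ ($G = \frac{9 \left(- \frac{3}{-4} + \frac{6}{5}\right)}{5} = \frac{9 \left(\left(-3\right) \left(- \frac{1}{4}\right) + 6 \cdot \frac{1}{5}\right)}{5} = \frac{9 \left(\frac{3}{4} + \frac{6}{5}\right)}{5} = \frac{9}{5} \cdot \frac{39}{20} = \frac{351}{100} \approx 3.51$)
$\left(G Z 6^{3} - 1229\right)^{2} = \left(\frac{351}{100} \cdot 2 \cdot 6^{3} - 1229\right)^{2} = \left(\frac{351}{50} \cdot 216 - 1229\right)^{2} = \left(\frac{37908}{25} - 1229\right)^{2} = \left(\frac{7183}{25}\right)^{2} = \frac{51595489}{625}$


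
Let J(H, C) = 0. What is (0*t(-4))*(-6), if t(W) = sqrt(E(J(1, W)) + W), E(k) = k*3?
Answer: 0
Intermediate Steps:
E(k) = 3*k
t(W) = sqrt(W) (t(W) = sqrt(3*0 + W) = sqrt(0 + W) = sqrt(W))
(0*t(-4))*(-6) = (0*sqrt(-4))*(-6) = (0*(2*I))*(-6) = 0*(-6) = 0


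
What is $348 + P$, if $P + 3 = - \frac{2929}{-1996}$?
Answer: $\frac{691549}{1996} \approx 346.47$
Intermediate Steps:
$P = - \frac{3059}{1996}$ ($P = -3 - \frac{2929}{-1996} = -3 - - \frac{2929}{1996} = -3 + \frac{2929}{1996} = - \frac{3059}{1996} \approx -1.5326$)
$348 + P = 348 - \frac{3059}{1996} = \frac{691549}{1996}$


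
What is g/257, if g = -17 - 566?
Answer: -583/257 ≈ -2.2685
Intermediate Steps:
g = -583
g/257 = -583/257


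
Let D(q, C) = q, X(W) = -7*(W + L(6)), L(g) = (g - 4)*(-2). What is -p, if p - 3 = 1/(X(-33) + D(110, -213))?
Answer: -1108/369 ≈ -3.0027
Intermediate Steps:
L(g) = 8 - 2*g (L(g) = (-4 + g)*(-2) = 8 - 2*g)
X(W) = 28 - 7*W (X(W) = -7*(W + (8 - 2*6)) = -7*(W + (8 - 12)) = -7*(W - 4) = -7*(-4 + W) = 28 - 7*W)
p = 1108/369 (p = 3 + 1/((28 - 7*(-33)) + 110) = 3 + 1/((28 + 231) + 110) = 3 + 1/(259 + 110) = 3 + 1/369 = 1108/369 ≈ 3.0027)
-p = -1*1108/369 = -1108/369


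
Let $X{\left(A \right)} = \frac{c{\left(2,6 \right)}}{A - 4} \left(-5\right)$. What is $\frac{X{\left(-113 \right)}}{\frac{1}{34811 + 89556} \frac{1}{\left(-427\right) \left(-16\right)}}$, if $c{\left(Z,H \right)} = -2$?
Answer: $- \frac{8496753440}{117} \approx -7.2622 \cdot 10^{7}$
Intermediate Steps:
$X{\left(A \right)} = \frac{10}{-4 + A}$ ($X{\left(A \right)} = - \frac{2}{A - 4} \left(-5\right) = - \frac{2}{-4 + A} \left(-5\right) = \frac{10}{-4 + A}$)
$\frac{X{\left(-113 \right)}}{\frac{1}{34811 + 89556} \frac{1}{\left(-427\right) \left(-16\right)}} = \frac{10 \frac{1}{-4 - 113}}{\frac{1}{34811 + 89556} \frac{1}{\left(-427\right) \left(-16\right)}} = \frac{10 \frac{1}{-117}}{\frac{1}{124367} \cdot \frac{1}{6832}} = \frac{10 \left(- \frac{1}{117}\right)}{\frac{1}{124367} \cdot \frac{1}{6832}} = - \frac{10 \frac{1}{\frac{1}{849675344}}}{117} = \left(- \frac{10}{117}\right) 849675344 = - \frac{8496753440}{117}$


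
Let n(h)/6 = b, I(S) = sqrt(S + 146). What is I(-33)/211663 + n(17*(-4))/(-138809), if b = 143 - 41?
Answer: -612/138809 + sqrt(113)/211663 ≈ -0.0043587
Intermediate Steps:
I(S) = sqrt(146 + S)
b = 102
n(h) = 612 (n(h) = 6*102 = 612)
I(-33)/211663 + n(17*(-4))/(-138809) = sqrt(146 - 33)/211663 + 612/(-138809) = sqrt(113)*(1/211663) + 612*(-1/138809) = sqrt(113)/211663 - 612/138809 = -612/138809 + sqrt(113)/211663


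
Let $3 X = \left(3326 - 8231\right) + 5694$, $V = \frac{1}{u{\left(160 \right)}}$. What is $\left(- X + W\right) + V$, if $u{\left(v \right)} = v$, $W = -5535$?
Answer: $- \frac{927679}{160} \approx -5798.0$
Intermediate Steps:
$V = \frac{1}{160} \approx 0.00625$
$X = 263$ ($X = \frac{\left(3326 - 8231\right) + 5694}{3} = \frac{-4905 + 5694}{3} = \frac{1}{3} \cdot 789 = 263$)
$\left(- X + W\right) + V = \left(\left(-1\right) 263 - 5535\right) + \frac{1}{160} = \left(-263 - 5535\right) + \frac{1}{160} = -5798 + \frac{1}{160} = - \frac{927679}{160}$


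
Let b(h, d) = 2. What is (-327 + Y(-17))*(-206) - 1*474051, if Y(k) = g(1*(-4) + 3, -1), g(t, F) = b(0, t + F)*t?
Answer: -406277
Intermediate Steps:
g(t, F) = 2*t
Y(k) = -2 (Y(k) = 2*(1*(-4) + 3) = 2*(-4 + 3) = 2*(-1) = -2)
(-327 + Y(-17))*(-206) - 1*474051 = (-327 - 2)*(-206) - 1*474051 = -329*(-206) - 474051 = 67774 - 474051 = -406277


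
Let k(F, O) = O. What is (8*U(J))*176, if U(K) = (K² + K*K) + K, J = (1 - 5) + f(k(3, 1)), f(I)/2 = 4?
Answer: 50688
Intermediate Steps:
f(I) = 8 (f(I) = 2*4 = 8)
J = 4 (J = (1 - 5) + 8 = -4 + 8 = 4)
U(K) = K + 2*K² (U(K) = (K² + K²) + K = 2*K² + K = K + 2*K²)
(8*U(J))*176 = (8*(4*(1 + 2*4)))*176 = (8*(4*(1 + 8)))*176 = (8*(4*9))*176 = (8*36)*176 = 288*176 = 50688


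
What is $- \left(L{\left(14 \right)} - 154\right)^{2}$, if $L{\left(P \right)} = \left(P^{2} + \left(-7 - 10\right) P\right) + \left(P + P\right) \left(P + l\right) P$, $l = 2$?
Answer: $-36917776$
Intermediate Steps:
$L{\left(P \right)} = P^{2} - 17 P + 2 P^{2} \left(2 + P\right)$ ($L{\left(P \right)} = \left(P^{2} + \left(-7 - 10\right) P\right) + \left(P + P\right) \left(P + 2\right) P = \left(P^{2} - 17 P\right) + 2 P \left(2 + P\right) P = \left(P^{2} - 17 P\right) + 2 P^{2} \left(2 + P\right) = P^{2} - 17 P + 2 P^{2} \left(2 + P\right)$)
$- \left(L{\left(14 \right)} - 154\right)^{2} = - \left(14 \left(-17 + 2 \cdot 14^{2} + 5 \cdot 14\right) - 154\right)^{2} = - \left(14 \left(-17 + 2 \cdot 196 + 70\right) - 154\right)^{2} = - \left(14 \left(-17 + 392 + 70\right) - 154\right)^{2} = - \left(14 \cdot 445 - 154\right)^{2} = - \left(6230 - 154\right)^{2} = - 6076^{2} = \left(-1\right) 36917776 = -36917776$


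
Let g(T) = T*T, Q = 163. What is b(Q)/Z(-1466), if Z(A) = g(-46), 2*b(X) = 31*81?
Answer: 2511/4232 ≈ 0.59334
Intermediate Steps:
b(X) = 2511/2 (b(X) = (31*81)/2 = (½)*2511 = 2511/2)
g(T) = T²
Z(A) = 2116 (Z(A) = (-46)² = 2116)
b(Q)/Z(-1466) = (2511/2)/2116 = (2511/2)*(1/2116) = 2511/4232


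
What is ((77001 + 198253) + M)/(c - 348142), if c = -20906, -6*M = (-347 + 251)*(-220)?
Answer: -45289/61508 ≈ -0.73631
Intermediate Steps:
M = -3520 (M = -(-347 + 251)*(-220)/6 = -(-16)*(-220) = -⅙*21120 = -3520)
((77001 + 198253) + M)/(c - 348142) = ((77001 + 198253) - 3520)/(-20906 - 348142) = (275254 - 3520)/(-369048) = 271734*(-1/369048) = -45289/61508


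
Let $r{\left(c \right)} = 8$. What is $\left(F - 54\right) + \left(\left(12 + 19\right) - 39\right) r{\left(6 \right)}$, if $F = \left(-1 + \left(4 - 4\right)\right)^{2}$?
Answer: $-117$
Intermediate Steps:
$F = 1$ ($F = \left(-1 + 0\right)^{2} = \left(-1\right)^{2} = 1$)
$\left(F - 54\right) + \left(\left(12 + 19\right) - 39\right) r{\left(6 \right)} = \left(1 - 54\right) + \left(\left(12 + 19\right) - 39\right) 8 = -53 + \left(31 - 39\right) 8 = -53 - 64 = -117$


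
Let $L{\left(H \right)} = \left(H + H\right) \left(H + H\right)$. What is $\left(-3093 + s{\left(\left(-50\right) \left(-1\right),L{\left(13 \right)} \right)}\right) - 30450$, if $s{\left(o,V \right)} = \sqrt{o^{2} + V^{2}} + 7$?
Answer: $-33536 + 2 \sqrt{114869} \approx -32858.0$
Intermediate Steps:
$L{\left(H \right)} = 4 H^{2}$ ($L{\left(H \right)} = 2 H 2 H = 4 H^{2}$)
$s{\left(o,V \right)} = 7 + \sqrt{V^{2} + o^{2}}$ ($s{\left(o,V \right)} = \sqrt{V^{2} + o^{2}} + 7 = 7 + \sqrt{V^{2} + o^{2}}$)
$\left(-3093 + s{\left(\left(-50\right) \left(-1\right),L{\left(13 \right)} \right)}\right) - 30450 = \left(-3093 + \left(7 + \sqrt{\left(4 \cdot 13^{2}\right)^{2} + \left(\left(-50\right) \left(-1\right)\right)^{2}}\right)\right) - 30450 = \left(-3093 + \left(7 + \sqrt{\left(4 \cdot 169\right)^{2} + 50^{2}}\right)\right) - 30450 = \left(-3093 + \left(7 + \sqrt{676^{2} + 2500}\right)\right) - 30450 = \left(-3093 + \left(7 + \sqrt{456976 + 2500}\right)\right) - 30450 = \left(-3093 + \left(7 + \sqrt{459476}\right)\right) - 30450 = \left(-3093 + \left(7 + 2 \sqrt{114869}\right)\right) - 30450 = \left(-3086 + 2 \sqrt{114869}\right) - 30450 = -33536 + 2 \sqrt{114869}$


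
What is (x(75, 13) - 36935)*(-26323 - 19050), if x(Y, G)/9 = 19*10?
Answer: 1598263925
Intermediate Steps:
x(Y, G) = 1710 (x(Y, G) = 9*(19*10) = 9*190 = 1710)
(x(75, 13) - 36935)*(-26323 - 19050) = (1710 - 36935)*(-26323 - 19050) = -35225*(-45373) = 1598263925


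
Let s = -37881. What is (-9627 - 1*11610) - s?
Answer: 16644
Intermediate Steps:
(-9627 - 1*11610) - s = (-9627 - 1*11610) - 1*(-37881) = (-9627 - 11610) + 37881 = -21237 + 37881 = 16644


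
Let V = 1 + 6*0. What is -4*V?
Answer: -4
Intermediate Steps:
V = 1 (V = 1 + 0 = 1)
-4*V = -4*1 = -4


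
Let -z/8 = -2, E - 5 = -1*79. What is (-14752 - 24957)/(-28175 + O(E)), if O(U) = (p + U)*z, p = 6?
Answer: 39709/29263 ≈ 1.3570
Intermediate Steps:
E = -74 (E = 5 - 1*79 = 5 - 79 = -74)
z = 16 (z = -8*(-2) = 16)
O(U) = 96 + 16*U (O(U) = (6 + U)*16 = 96 + 16*U)
(-14752 - 24957)/(-28175 + O(E)) = (-14752 - 24957)/(-28175 + (96 + 16*(-74))) = -39709/(-28175 + (96 - 1184)) = -39709/(-28175 - 1088) = -39709/(-29263) = -39709*(-1/29263) = 39709/29263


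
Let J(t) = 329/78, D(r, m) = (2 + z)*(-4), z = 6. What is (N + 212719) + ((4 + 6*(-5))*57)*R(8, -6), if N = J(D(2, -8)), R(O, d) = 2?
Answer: 16361219/78 ≈ 2.0976e+5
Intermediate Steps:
D(r, m) = -32 (D(r, m) = (2 + 6)*(-4) = 8*(-4) = -32)
J(t) = 329/78 (J(t) = 329*(1/78) = 329/78)
N = 329/78 ≈ 4.2179
(N + 212719) + ((4 + 6*(-5))*57)*R(8, -6) = (329/78 + 212719) + ((4 + 6*(-5))*57)*2 = 16592411/78 + ((4 - 30)*57)*2 = 16592411/78 - 26*57*2 = 16592411/78 - 1482*2 = 16592411/78 - 2964 = 16361219/78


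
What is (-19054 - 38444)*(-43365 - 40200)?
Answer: 4804820370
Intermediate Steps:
(-19054 - 38444)*(-43365 - 40200) = -57498*(-83565) = 4804820370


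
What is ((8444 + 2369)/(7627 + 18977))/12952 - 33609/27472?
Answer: -42575457313/34802075808 ≈ -1.2234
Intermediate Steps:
((8444 + 2369)/(7627 + 18977))/12952 - 33609/27472 = (10813/26604)*(1/12952) - 33609*1/27472 = (10813*(1/26604))*(1/12952) - 1977/1616 = (10813/26604)*(1/12952) - 1977/1616 = 10813/344575008 - 1977/1616 = -42575457313/34802075808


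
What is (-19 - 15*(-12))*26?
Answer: 4186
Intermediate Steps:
(-19 - 15*(-12))*26 = (-19 + 180)*26 = 161*26 = 4186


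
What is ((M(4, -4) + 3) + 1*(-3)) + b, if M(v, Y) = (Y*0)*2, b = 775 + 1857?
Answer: 2632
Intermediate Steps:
b = 2632
M(v, Y) = 0 (M(v, Y) = 0*2 = 0)
((M(4, -4) + 3) + 1*(-3)) + b = ((0 + 3) + 1*(-3)) + 2632 = (3 - 3) + 2632 = 0 + 2632 = 2632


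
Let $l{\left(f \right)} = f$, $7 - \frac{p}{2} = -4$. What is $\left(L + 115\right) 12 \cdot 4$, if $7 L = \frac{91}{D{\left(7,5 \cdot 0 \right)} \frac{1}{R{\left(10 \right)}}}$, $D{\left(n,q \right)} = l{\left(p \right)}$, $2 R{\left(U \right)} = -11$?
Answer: $5364$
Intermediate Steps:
$p = 22$ ($p = 14 - -8 = 14 + 8 = 22$)
$R{\left(U \right)} = - \frac{11}{2}$ ($R{\left(U \right)} = \frac{1}{2} \left(-11\right) = - \frac{11}{2}$)
$D{\left(n,q \right)} = 22$
$L = - \frac{13}{4}$ ($L = \frac{91 \frac{1}{22 \frac{1}{- \frac{11}{2}}}}{7} = \frac{91 \frac{1}{22 \left(- \frac{2}{11}\right)}}{7} = \frac{91 \frac{1}{-4}}{7} = \frac{91 \left(- \frac{1}{4}\right)}{7} = \frac{1}{7} \left(- \frac{91}{4}\right) = - \frac{13}{4} \approx -3.25$)
$\left(L + 115\right) 12 \cdot 4 = \left(- \frac{13}{4} + 115\right) 12 \cdot 4 = \frac{447}{4} \cdot 48 = 5364$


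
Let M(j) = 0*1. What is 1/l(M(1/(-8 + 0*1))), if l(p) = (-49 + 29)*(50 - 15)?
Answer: -1/700 ≈ -0.0014286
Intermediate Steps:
M(j) = 0
l(p) = -700 (l(p) = -20*35 = -700)
1/l(M(1/(-8 + 0*1))) = 1/(-700) = -1/700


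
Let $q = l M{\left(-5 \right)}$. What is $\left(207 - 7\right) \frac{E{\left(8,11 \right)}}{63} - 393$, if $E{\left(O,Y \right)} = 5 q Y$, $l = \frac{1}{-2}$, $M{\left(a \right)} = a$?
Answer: $\frac{2741}{63} \approx 43.508$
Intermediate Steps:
$l = - \frac{1}{2} \approx -0.5$
$q = \frac{5}{2}$ ($q = \left(- \frac{1}{2}\right) \left(-5\right) = \frac{5}{2} \approx 2.5$)
$E{\left(O,Y \right)} = \frac{25 Y}{2}$ ($E{\left(O,Y \right)} = 5 \cdot \frac{5}{2} Y = \frac{25 Y}{2}$)
$\left(207 - 7\right) \frac{E{\left(8,11 \right)}}{63} - 393 = \left(207 - 7\right) \frac{\frac{25}{2} \cdot 11}{63} - 393 = \left(207 - 7\right) \frac{275}{2} \cdot \frac{1}{63} - 393 = 200 \cdot \frac{275}{126} - 393 = \frac{27500}{63} - 393 = \frac{2741}{63}$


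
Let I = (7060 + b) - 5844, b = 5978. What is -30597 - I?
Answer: -37791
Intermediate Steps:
I = 7194 (I = (7060 + 5978) - 5844 = 13038 - 5844 = 7194)
-30597 - I = -30597 - 1*7194 = -30597 - 7194 = -37791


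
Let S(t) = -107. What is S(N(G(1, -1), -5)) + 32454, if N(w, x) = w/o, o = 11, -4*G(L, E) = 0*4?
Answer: 32347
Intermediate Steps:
G(L, E) = 0 (G(L, E) = -0*4 = -1/4*0 = 0)
N(w, x) = w/11
S(N(G(1, -1), -5)) + 32454 = -107 + 32454 = 32347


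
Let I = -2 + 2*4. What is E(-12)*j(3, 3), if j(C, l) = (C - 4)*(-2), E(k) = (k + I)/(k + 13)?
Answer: -12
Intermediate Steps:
I = 6 (I = -2 + 8 = 6)
E(k) = (6 + k)/(13 + k) (E(k) = (k + 6)/(k + 13) = (6 + k)/(13 + k))
j(C, l) = 8 - 2*C (j(C, l) = (-4 + C)*(-2) = 8 - 2*C)
E(-12)*j(3, 3) = ((6 - 12)/(13 - 12))*(8 - 2*3) = (-6/1)*(8 - 6) = (1*(-6))*2 = -6*2 = -12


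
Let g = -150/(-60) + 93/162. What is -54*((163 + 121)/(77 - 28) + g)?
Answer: -23470/49 ≈ -478.98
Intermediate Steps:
g = 83/27 (g = -150*(-1/60) + 93*(1/162) = 5/2 + 31/54 = 83/27 ≈ 3.0741)
-54*((163 + 121)/(77 - 28) + g) = -54*((163 + 121)/(77 - 28) + 83/27) = -54*(284/49 + 83/27) = -54*11735/1323 = -23470/49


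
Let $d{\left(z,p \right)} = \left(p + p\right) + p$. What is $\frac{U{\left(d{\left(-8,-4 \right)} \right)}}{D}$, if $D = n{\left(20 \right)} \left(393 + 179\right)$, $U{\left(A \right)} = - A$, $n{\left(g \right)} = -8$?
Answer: $- \frac{3}{1144} \approx -0.0026224$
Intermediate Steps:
$d{\left(z,p \right)} = 3 p$ ($d{\left(z,p \right)} = 2 p + p = 3 p$)
$D = -4576$ ($D = - 8 \left(393 + 179\right) = \left(-8\right) 572 = -4576$)
$\frac{U{\left(d{\left(-8,-4 \right)} \right)}}{D} = \frac{\left(-1\right) 3 \left(-4\right)}{-4576} = \left(-1\right) \left(-12\right) \left(- \frac{1}{4576}\right) = 12 \left(- \frac{1}{4576}\right) = - \frac{3}{1144}$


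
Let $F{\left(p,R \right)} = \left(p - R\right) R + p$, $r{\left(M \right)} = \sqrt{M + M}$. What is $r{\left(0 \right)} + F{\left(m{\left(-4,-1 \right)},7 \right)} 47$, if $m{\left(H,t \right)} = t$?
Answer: $-2679$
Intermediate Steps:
$r{\left(M \right)} = \sqrt{2} \sqrt{M}$ ($r{\left(M \right)} = \sqrt{2 M} = \sqrt{2} \sqrt{M}$)
$F{\left(p,R \right)} = p + R \left(p - R\right)$ ($F{\left(p,R \right)} = R \left(p - R\right) + p = p + R \left(p - R\right)$)
$r{\left(0 \right)} + F{\left(m{\left(-4,-1 \right)},7 \right)} 47 = \sqrt{2} \sqrt{0} + \left(-1 - 7^{2} + 7 \left(-1\right)\right) 47 = \sqrt{2} \cdot 0 + \left(-1 - 49 - 7\right) 47 = 0 + \left(-1 - 49 - 7\right) 47 = 0 - 2679 = -2679$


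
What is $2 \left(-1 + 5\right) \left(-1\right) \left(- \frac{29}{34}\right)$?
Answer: $\frac{116}{17} \approx 6.8235$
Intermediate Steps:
$2 \left(-1 + 5\right) \left(-1\right) \left(- \frac{29}{34}\right) = 2 \cdot 4 \left(-1\right) \left(\left(-29\right) \frac{1}{34}\right) = 8 \left(-1\right) \left(- \frac{29}{34}\right) = \left(-8\right) \left(- \frac{29}{34}\right) = \frac{116}{17}$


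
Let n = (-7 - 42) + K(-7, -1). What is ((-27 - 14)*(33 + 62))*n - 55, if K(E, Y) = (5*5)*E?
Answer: 872425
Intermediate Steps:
K(E, Y) = 25*E
n = -224 (n = (-7 - 42) + 25*(-7) = -49 - 175 = -224)
((-27 - 14)*(33 + 62))*n - 55 = ((-27 - 14)*(33 + 62))*(-224) - 55 = -41*95*(-224) - 55 = -3895*(-224) - 55 = 872480 - 55 = 872425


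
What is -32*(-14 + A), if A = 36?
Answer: -704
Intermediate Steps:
-32*(-14 + A) = -32*(-14 + 36) = -32*22 = -704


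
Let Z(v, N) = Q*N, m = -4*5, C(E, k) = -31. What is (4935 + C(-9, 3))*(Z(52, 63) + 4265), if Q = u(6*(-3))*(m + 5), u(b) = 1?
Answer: 16281280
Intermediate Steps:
m = -20
Q = -15 (Q = 1*(-20 + 5) = 1*(-15) = -15)
Z(v, N) = -15*N
(4935 + C(-9, 3))*(Z(52, 63) + 4265) = (4935 - 31)*(-15*63 + 4265) = 4904*(-945 + 4265) = 4904*3320 = 16281280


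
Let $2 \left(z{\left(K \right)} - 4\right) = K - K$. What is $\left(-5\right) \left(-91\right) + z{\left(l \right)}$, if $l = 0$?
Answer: $459$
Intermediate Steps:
$z{\left(K \right)} = 4$ ($z{\left(K \right)} = 4 + \frac{K - K}{2} = 4 + \frac{1}{2} \cdot 0 = 4 + 0 = 4$)
$\left(-5\right) \left(-91\right) + z{\left(l \right)} = \left(-5\right) \left(-91\right) + 4 = 455 + 4 = 459$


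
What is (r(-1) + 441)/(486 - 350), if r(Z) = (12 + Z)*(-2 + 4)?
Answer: 463/136 ≈ 3.4044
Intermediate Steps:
r(Z) = 24 + 2*Z (r(Z) = (12 + Z)*2 = 24 + 2*Z)
(r(-1) + 441)/(486 - 350) = ((24 + 2*(-1)) + 441)/(486 - 350) = ((24 - 2) + 441)/136 = (22 + 441)*(1/136) = 463*(1/136) = 463/136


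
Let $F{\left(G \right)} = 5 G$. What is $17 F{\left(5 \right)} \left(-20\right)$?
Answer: $-8500$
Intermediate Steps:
$17 F{\left(5 \right)} \left(-20\right) = 17 \cdot 5 \cdot 5 \left(-20\right) = 17 \cdot 25 \left(-20\right) = 425 \left(-20\right) = -8500$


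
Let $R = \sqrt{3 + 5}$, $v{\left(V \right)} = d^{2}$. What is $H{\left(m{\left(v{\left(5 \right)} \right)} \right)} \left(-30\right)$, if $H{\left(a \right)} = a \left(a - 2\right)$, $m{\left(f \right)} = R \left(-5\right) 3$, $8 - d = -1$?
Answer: $-54000 - 1800 \sqrt{2} \approx -56546.0$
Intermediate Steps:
$d = 9$ ($d = 8 - -1 = 8 + 1 = 9$)
$v{\left(V \right)} = 81$ ($v{\left(V \right)} = 9^{2} = 81$)
$R = 2 \sqrt{2}$ ($R = \sqrt{8} = 2 \sqrt{2} \approx 2.8284$)
$m{\left(f \right)} = - 30 \sqrt{2}$ ($m{\left(f \right)} = 2 \sqrt{2} \left(-5\right) 3 = - 10 \sqrt{2} \cdot 3 = - 30 \sqrt{2}$)
$H{\left(a \right)} = a \left(-2 + a\right)$
$H{\left(m{\left(v{\left(5 \right)} \right)} \right)} \left(-30\right) = - 30 \sqrt{2} \left(-2 - 30 \sqrt{2}\right) \left(-30\right) = 900 \sqrt{2} \left(-2 - 30 \sqrt{2}\right)$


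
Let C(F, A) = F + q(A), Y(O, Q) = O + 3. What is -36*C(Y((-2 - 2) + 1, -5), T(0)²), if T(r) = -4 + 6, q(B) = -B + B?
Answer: 0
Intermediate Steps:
q(B) = 0
T(r) = 2
Y(O, Q) = 3 + O
C(F, A) = F (C(F, A) = F + 0 = F)
-36*C(Y((-2 - 2) + 1, -5), T(0)²) = -36*(3 + ((-2 - 2) + 1)) = -36*(3 + (-4 + 1)) = -36*(3 - 3) = -36*0 = 0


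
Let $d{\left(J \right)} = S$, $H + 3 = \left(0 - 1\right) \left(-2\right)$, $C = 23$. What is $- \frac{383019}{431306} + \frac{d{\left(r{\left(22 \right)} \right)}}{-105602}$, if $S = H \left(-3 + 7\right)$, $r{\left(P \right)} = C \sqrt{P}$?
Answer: $- \frac{20222923607}{22773388106} \approx -0.88801$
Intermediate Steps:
$H = -1$ ($H = -3 + \left(0 - 1\right) \left(-2\right) = -3 - -2 = -3 + 2 = -1$)
$r{\left(P \right)} = 23 \sqrt{P}$
$S = -4$ ($S = - (-3 + 7) = \left(-1\right) 4 = -4$)
$d{\left(J \right)} = -4$
$- \frac{383019}{431306} + \frac{d{\left(r{\left(22 \right)} \right)}}{-105602} = - \frac{383019}{431306} - \frac{4}{-105602} = \left(-383019\right) \frac{1}{431306} - - \frac{2}{52801} = - \frac{383019}{431306} + \frac{2}{52801} = - \frac{20222923607}{22773388106}$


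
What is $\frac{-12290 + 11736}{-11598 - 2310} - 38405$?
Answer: $- \frac{267068093}{6954} \approx -38405.0$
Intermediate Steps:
$\frac{-12290 + 11736}{-11598 - 2310} - 38405 = - \frac{554}{-13908} - 38405 = \left(-554\right) \left(- \frac{1}{13908}\right) - 38405 = \frac{277}{6954} - 38405 = - \frac{267068093}{6954}$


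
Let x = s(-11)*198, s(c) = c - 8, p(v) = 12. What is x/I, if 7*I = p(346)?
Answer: -4389/2 ≈ -2194.5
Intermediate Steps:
I = 12/7 (I = (⅐)*12 = 12/7 ≈ 1.7143)
s(c) = -8 + c
x = -3762 (x = (-8 - 11)*198 = -19*198 = -3762)
x/I = -3762/12/7 = -3762*7/12 = -4389/2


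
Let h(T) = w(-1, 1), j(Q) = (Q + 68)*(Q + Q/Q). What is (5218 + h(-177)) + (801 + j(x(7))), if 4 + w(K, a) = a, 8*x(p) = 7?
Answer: 393289/64 ≈ 6145.1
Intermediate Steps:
x(p) = 7/8 (x(p) = (1/8)*7 = 7/8)
w(K, a) = -4 + a
j(Q) = (1 + Q)*(68 + Q) (j(Q) = (68 + Q)*(Q + 1) = (68 + Q)*(1 + Q) = (1 + Q)*(68 + Q))
h(T) = -3 (h(T) = -4 + 1 = -3)
(5218 + h(-177)) + (801 + j(x(7))) = (5218 - 3) + (801 + (68 + (7/8)**2 + 69*(7/8))) = 5215 + (801 + (68 + 49/64 + 483/8)) = 5215 + (801 + 8265/64) = 5215 + 59529/64 = 393289/64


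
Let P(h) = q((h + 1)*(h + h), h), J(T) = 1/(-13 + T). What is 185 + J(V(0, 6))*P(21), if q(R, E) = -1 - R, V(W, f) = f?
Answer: 2220/7 ≈ 317.14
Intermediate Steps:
P(h) = -1 - 2*h*(1 + h) (P(h) = -1 - (h + 1)*(h + h) = -1 - (1 + h)*2*h = -1 - 2*h*(1 + h))
185 + J(V(0, 6))*P(21) = 185 + (-1 - 2*21*(1 + 21))/(-13 + 6) = 185 + (-1 - 2*21*22)/(-7) = 185 - (-1 - 924)/7 = 185 - 1/7*(-925) = 185 + 925/7 = 2220/7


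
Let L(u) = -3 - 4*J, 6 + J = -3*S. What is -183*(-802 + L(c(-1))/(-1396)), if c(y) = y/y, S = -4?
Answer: 204880395/1396 ≈ 1.4676e+5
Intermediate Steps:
J = 6 (J = -6 - 3*(-4) = -6 + 12 = 6)
c(y) = 1
L(u) = -27 (L(u) = -3 - 4*6 = -3 - 24 = -27)
-183*(-802 + L(c(-1))/(-1396)) = -183*(-802 - 27/(-1396)) = -183*(-802 - 27*(-1/1396)) = -183*(-802 + 27/1396) = -183*(-1119565/1396) = 204880395/1396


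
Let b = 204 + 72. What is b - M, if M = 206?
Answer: 70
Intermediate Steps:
b = 276
b - M = 276 - 1*206 = 276 - 206 = 70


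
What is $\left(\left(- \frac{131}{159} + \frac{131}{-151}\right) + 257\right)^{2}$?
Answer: $\frac{37573258868209}{576432081} \approx 65182.0$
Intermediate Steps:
$\left(\left(- \frac{131}{159} + \frac{131}{-151}\right) + 257\right)^{2} = \left(\left(\left(-131\right) \frac{1}{159} + 131 \left(- \frac{1}{151}\right)\right) + 257\right)^{2} = \left(\left(- \frac{131}{159} - \frac{131}{151}\right) + 257\right)^{2} = \left(- \frac{40610}{24009} + 257\right)^{2} = \left(\frac{6129703}{24009}\right)^{2} = \frac{37573258868209}{576432081}$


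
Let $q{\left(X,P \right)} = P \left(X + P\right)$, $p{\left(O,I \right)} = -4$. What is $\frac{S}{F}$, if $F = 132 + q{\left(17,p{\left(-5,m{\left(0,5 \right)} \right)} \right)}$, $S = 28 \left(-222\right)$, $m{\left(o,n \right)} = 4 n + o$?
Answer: $- \frac{777}{10} \approx -77.7$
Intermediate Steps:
$m{\left(o,n \right)} = o + 4 n$
$S = -6216$
$q{\left(X,P \right)} = P \left(P + X\right)$
$F = 80$ ($F = 132 - 4 \left(-4 + 17\right) = 132 - 52 = 80$)
$\frac{S}{F} = - \frac{6216}{80} = \left(-6216\right) \frac{1}{80} = - \frac{777}{10}$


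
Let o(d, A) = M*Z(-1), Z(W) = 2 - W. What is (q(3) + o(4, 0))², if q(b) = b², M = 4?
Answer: 441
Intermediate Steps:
o(d, A) = 12 (o(d, A) = 4*(2 - 1*(-1)) = 4*(2 + 1) = 4*3 = 12)
(q(3) + o(4, 0))² = (3² + 12)² = (9 + 12)² = 21² = 441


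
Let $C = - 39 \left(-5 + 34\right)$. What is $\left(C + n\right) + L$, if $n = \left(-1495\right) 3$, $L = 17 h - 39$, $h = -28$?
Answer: $-6131$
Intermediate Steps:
$L = -515$ ($L = 17 \left(-28\right) - 39 = -476 - 39 = -515$)
$n = -4485$
$C = -1131$ ($C = \left(-39\right) 29 = -1131$)
$\left(C + n\right) + L = \left(-1131 - 4485\right) - 515 = -5616 - 515 = -6131$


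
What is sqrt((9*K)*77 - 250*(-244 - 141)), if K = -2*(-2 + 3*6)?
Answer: sqrt(74074) ≈ 272.17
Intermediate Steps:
K = -32 (K = -2*(-2 + 18) = -2*16 = -32)
sqrt((9*K)*77 - 250*(-244 - 141)) = sqrt((9*(-32))*77 - 250*(-244 - 141)) = sqrt(-288*77 - 250*(-385)) = sqrt(-22176 + 96250) = sqrt(74074)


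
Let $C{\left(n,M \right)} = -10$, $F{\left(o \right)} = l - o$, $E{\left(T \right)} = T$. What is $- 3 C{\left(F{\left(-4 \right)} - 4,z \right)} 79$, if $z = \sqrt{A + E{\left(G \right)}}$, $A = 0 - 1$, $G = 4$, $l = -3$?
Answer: $2370$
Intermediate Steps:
$F{\left(o \right)} = -3 - o$
$A = -1$
$z = \sqrt{3}$ ($z = \sqrt{-1 + 4} = \sqrt{3} \approx 1.732$)
$- 3 C{\left(F{\left(-4 \right)} - 4,z \right)} 79 = \left(-3\right) \left(-10\right) 79 = 30 \cdot 79 = 2370$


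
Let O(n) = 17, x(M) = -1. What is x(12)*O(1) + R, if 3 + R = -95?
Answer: -115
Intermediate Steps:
R = -98 (R = -3 - 95 = -98)
x(12)*O(1) + R = -1*17 - 98 = -17 - 98 = -115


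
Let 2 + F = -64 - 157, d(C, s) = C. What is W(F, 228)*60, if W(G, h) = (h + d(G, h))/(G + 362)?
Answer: 300/139 ≈ 2.1583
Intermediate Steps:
F = -223 (F = -2 + (-64 - 157) = -2 - 221 = -223)
W(G, h) = (G + h)/(362 + G) (W(G, h) = (h + G)/(G + 362) = (G + h)/(362 + G))
W(F, 228)*60 = ((-223 + 228)/(362 - 223))*60 = (5/139)*60 = 300/139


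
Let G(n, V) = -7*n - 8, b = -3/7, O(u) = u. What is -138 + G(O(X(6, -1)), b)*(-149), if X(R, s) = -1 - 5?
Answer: -5204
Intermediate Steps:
X(R, s) = -6
b = -3/7 (b = -3*⅐ = -3/7 ≈ -0.42857)
G(n, V) = -8 - 7*n
-138 + G(O(X(6, -1)), b)*(-149) = -138 + (-8 - 7*(-6))*(-149) = -138 + (-8 + 42)*(-149) = -138 + 34*(-149) = -138 - 5066 = -5204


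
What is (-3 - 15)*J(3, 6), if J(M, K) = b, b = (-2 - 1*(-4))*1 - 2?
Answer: 0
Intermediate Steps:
b = 0 (b = (-2 + 4)*1 - 2 = 2*1 - 2 = 2 - 2 = 0)
J(M, K) = 0
(-3 - 15)*J(3, 6) = (-3 - 15)*0 = -18*0 = 0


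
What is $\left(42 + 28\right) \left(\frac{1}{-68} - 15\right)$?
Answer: $- \frac{35735}{34} \approx -1051.0$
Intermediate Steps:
$\left(42 + 28\right) \left(\frac{1}{-68} - 15\right) = 70 \left(- \frac{1}{68} - 15\right) = 70 \left(- \frac{1021}{68}\right) = - \frac{35735}{34}$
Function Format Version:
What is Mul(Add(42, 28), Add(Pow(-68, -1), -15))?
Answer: Rational(-35735, 34) ≈ -1051.0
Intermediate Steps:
Mul(Add(42, 28), Add(Pow(-68, -1), -15)) = Mul(70, Add(Rational(-1, 68), -15)) = Mul(70, Rational(-1021, 68)) = Rational(-35735, 34)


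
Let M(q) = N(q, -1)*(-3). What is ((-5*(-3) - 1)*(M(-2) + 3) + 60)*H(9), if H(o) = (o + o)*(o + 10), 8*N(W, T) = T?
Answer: 73359/2 ≈ 36680.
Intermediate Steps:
N(W, T) = T/8
M(q) = 3/8 (M(q) = ((⅛)*(-1))*(-3) = -⅛*(-3) = 3/8)
H(o) = 2*o*(10 + o) (H(o) = (2*o)*(10 + o) = 2*o*(10 + o))
((-5*(-3) - 1)*(M(-2) + 3) + 60)*H(9) = ((-5*(-3) - 1)*(3/8 + 3) + 60)*(2*9*(10 + 9)) = ((15 - 1)*(27/8) + 60)*(2*9*19) = (14*(27/8) + 60)*342 = (189/4 + 60)*342 = (429/4)*342 = 73359/2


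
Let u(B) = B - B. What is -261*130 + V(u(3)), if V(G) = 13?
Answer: -33917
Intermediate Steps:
u(B) = 0
-261*130 + V(u(3)) = -261*130 + 13 = -33930 + 13 = -33917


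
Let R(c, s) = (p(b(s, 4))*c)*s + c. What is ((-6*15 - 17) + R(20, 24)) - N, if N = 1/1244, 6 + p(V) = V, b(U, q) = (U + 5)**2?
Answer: 498486971/1244 ≈ 4.0071e+5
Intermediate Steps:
b(U, q) = (5 + U)**2
p(V) = -6 + V
R(c, s) = c + c*s*(-6 + (5 + s)**2) (R(c, s) = ((-6 + (5 + s)**2)*c)*s + c = (c*(-6 + (5 + s)**2))*s + c = c*s*(-6 + (5 + s)**2) + c = c + c*s*(-6 + (5 + s)**2))
N = 1/1244 ≈ 0.00080386
((-6*15 - 17) + R(20, 24)) - N = ((-6*15 - 17) + 20*(1 + 24*(-6 + (5 + 24)**2))) - 1*1/1244 = ((-90 - 17) + 20*(1 + 24*(-6 + 29**2))) - 1/1244 = (-107 + 20*(1 + 24*(-6 + 841))) - 1/1244 = (-107 + 20*(1 + 24*835)) - 1/1244 = (-107 + 20*(1 + 20040)) - 1/1244 = (-107 + 20*20041) - 1/1244 = (-107 + 400820) - 1/1244 = 400713 - 1/1244 = 498486971/1244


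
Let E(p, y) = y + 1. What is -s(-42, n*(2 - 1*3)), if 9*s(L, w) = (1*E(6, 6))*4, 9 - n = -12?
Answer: -28/9 ≈ -3.1111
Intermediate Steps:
n = 21 (n = 9 - 1*(-12) = 9 + 12 = 21)
E(p, y) = 1 + y
s(L, w) = 28/9 (s(L, w) = ((1*(1 + 6))*4)/9 = ((1*7)*4)/9 = (7*4)/9 = (1/9)*28 = 28/9)
-s(-42, n*(2 - 1*3)) = -1*28/9 = -28/9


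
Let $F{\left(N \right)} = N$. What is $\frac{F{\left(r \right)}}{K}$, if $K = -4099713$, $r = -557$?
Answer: $\frac{557}{4099713} \approx 0.00013586$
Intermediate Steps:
$\frac{F{\left(r \right)}}{K} = - \frac{557}{-4099713} = \left(-557\right) \left(- \frac{1}{4099713}\right) = \frac{557}{4099713}$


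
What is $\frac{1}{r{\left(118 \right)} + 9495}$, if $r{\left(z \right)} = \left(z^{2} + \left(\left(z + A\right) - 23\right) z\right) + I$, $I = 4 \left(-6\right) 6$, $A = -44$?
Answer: $\frac{1}{29293} \approx 3.4138 \cdot 10^{-5}$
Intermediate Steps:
$I = -144$ ($I = \left(-24\right) 6 = -144$)
$r{\left(z \right)} = -144 + z^{2} + z \left(-67 + z\right)$ ($r{\left(z \right)} = \left(z^{2} + \left(\left(z - 44\right) - 23\right) z\right) - 144 = \left(z^{2} + \left(\left(-44 + z\right) - 23\right) z\right) - 144 = \left(z^{2} + \left(-67 + z\right) z\right) - 144 = \left(z^{2} + z \left(-67 + z\right)\right) - 144 = -144 + z^{2} + z \left(-67 + z\right)$)
$\frac{1}{r{\left(118 \right)} + 9495} = \frac{1}{\left(-144 - 7906 + 2 \cdot 118^{2}\right) + 9495} = \frac{1}{\left(-144 - 7906 + 2 \cdot 13924\right) + 9495} = \frac{1}{\left(-144 - 7906 + 27848\right) + 9495} = \frac{1}{19798 + 9495} = \frac{1}{29293}$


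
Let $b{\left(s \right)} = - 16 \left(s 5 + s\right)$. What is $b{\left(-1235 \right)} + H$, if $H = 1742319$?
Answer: $1860879$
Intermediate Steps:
$b{\left(s \right)} = - 96 s$ ($b{\left(s \right)} = - 16 \left(5 s + s\right) = - 16 \cdot 6 s = - 96 s$)
$b{\left(-1235 \right)} + H = \left(-96\right) \left(-1235\right) + 1742319 = 118560 + 1742319 = 1860879$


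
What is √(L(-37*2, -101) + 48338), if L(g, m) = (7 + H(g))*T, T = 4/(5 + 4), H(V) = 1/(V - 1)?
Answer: √97890738/45 ≈ 219.87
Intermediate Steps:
H(V) = 1/(-1 + V)
T = 4/9 ≈ 0.44444
L(g, m) = 28/9 + 4/(9*(-1 + g)) (L(g, m) = (7 + 1/(-1 + g))*(4/9) = 28/9 + 4/(9*(-1 + g)))
√(L(-37*2, -101) + 48338) = √(4*(-6 + 7*(-37*2))/(9*(-1 - 37*2)) + 48338) = √(4*(-6 + 7*(-74))/(9*(-1 - 74)) + 48338) = √((4/9)*(-6 - 518)/(-75) + 48338) = √((4/9)*(-1/75)*(-524) + 48338) = √(2096/675 + 48338) = √(32630246/675) = √97890738/45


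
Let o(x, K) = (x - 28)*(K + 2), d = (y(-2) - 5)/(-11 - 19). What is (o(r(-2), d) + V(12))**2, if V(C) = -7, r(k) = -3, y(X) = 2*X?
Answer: 613089/100 ≈ 6130.9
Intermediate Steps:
d = 3/10 (d = (2*(-2) - 5)/(-11 - 19) = (-4 - 5)/(-30) = -9*(-1/30) = 3/10 ≈ 0.30000)
o(x, K) = (-28 + x)*(2 + K)
(o(r(-2), d) + V(12))**2 = ((-56 - 28*3/10 + 2*(-3) + (3/10)*(-3)) - 7)**2 = ((-56 - 42/5 - 6 - 9/10) - 7)**2 = (-713/10 - 7)**2 = (-783/10)**2 = 613089/100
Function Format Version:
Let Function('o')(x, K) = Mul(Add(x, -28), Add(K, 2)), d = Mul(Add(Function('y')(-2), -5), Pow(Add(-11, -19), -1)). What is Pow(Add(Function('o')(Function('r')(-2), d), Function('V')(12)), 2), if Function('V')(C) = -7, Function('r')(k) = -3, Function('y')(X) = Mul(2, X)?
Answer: Rational(613089, 100) ≈ 6130.9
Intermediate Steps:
d = Rational(3, 10) (d = Mul(Add(Mul(2, -2), -5), Pow(Add(-11, -19), -1)) = Mul(Add(-4, -5), Pow(-30, -1)) = Mul(-9, Rational(-1, 30)) = Rational(3, 10) ≈ 0.30000)
Function('o')(x, K) = Mul(Add(-28, x), Add(2, K))
Pow(Add(Function('o')(Function('r')(-2), d), Function('V')(12)), 2) = Pow(Add(Add(-56, Mul(-28, Rational(3, 10)), Mul(2, -3), Mul(Rational(3, 10), -3)), -7), 2) = Pow(Add(Add(-56, Rational(-42, 5), -6, Rational(-9, 10)), -7), 2) = Pow(Add(Rational(-713, 10), -7), 2) = Pow(Rational(-783, 10), 2) = Rational(613089, 100)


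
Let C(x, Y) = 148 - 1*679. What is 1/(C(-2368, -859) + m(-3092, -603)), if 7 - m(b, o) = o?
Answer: 1/79 ≈ 0.012658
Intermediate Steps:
m(b, o) = 7 - o
C(x, Y) = -531 (C(x, Y) = 148 - 679 = -531)
1/(C(-2368, -859) + m(-3092, -603)) = 1/(-531 + (7 - 1*(-603))) = 1/(-531 + (7 + 603)) = 1/(-531 + 610) = 1/79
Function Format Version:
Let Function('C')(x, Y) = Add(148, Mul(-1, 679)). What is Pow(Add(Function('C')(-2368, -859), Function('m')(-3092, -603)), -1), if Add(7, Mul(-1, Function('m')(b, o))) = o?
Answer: Rational(1, 79) ≈ 0.012658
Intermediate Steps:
Function('m')(b, o) = Add(7, Mul(-1, o))
Function('C')(x, Y) = -531 (Function('C')(x, Y) = Add(148, -679) = -531)
Pow(Add(Function('C')(-2368, -859), Function('m')(-3092, -603)), -1) = Pow(Add(-531, Add(7, Mul(-1, -603))), -1) = Pow(Add(-531, Add(7, 603)), -1) = Pow(Add(-531, 610), -1) = Pow(79, -1) = Rational(1, 79)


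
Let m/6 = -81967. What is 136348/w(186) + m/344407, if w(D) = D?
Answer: 23433865232/32029851 ≈ 731.63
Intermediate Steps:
m = -491802 (m = 6*(-81967) = -491802)
136348/w(186) + m/344407 = 136348/186 - 491802/344407 = 136348*(1/186) - 491802*1/344407 = 68174/93 - 491802/344407 = 23433865232/32029851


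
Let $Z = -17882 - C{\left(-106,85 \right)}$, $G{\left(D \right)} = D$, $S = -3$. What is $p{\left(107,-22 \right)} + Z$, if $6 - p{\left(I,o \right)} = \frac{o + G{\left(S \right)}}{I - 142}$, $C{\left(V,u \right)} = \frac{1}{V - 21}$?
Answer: $- \frac{15892392}{889} \approx -17877.0$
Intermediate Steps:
$C{\left(V,u \right)} = \frac{1}{-21 + V}$
$p{\left(I,o \right)} = 6 - \frac{-3 + o}{-142 + I}$ ($p{\left(I,o \right)} = 6 - \frac{o - 3}{I - 142} = 6 - \frac{-3 + o}{-142 + I}$)
$Z = - \frac{2271013}{127}$ ($Z = -17882 - \frac{1}{-21 - 106} = -17882 - \frac{1}{-127} = -17882 - - \frac{1}{127} = -17882 + \frac{1}{127} = - \frac{2271013}{127} \approx -17882.0$)
$p{\left(107,-22 \right)} + Z = \frac{-849 - -22 + 6 \cdot 107}{-142 + 107} - \frac{2271013}{127} = \frac{-849 + 22 + 642}{-35} - \frac{2271013}{127} = \left(- \frac{1}{35}\right) \left(-185\right) - \frac{2271013}{127} = \frac{37}{7} - \frac{2271013}{127} = - \frac{15892392}{889}$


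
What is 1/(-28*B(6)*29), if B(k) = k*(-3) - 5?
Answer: 1/18676 ≈ 5.3545e-5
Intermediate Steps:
B(k) = -5 - 3*k (B(k) = -3*k - 5 = -5 - 3*k)
1/(-28*B(6)*29) = 1/(-28*(-5 - 3*6)*29) = 1/(-28*(-5 - 18)*29) = 1/(-28*(-23)*29) = 1/(644*29) = 1/18676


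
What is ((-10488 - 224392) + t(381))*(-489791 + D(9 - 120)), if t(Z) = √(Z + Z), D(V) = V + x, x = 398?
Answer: 114974699520 - 489504*√762 ≈ 1.1496e+11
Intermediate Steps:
D(V) = 398 + V (D(V) = V + 398 = 398 + V)
t(Z) = √2*√Z (t(Z) = √(2*Z) = √2*√Z)
((-10488 - 224392) + t(381))*(-489791 + D(9 - 120)) = ((-10488 - 224392) + √2*√381)*(-489791 + (398 + (9 - 120))) = (-234880 + √762)*(-489791 + (398 - 111)) = (-234880 + √762)*(-489791 + 287) = (-234880 + √762)*(-489504) = 114974699520 - 489504*√762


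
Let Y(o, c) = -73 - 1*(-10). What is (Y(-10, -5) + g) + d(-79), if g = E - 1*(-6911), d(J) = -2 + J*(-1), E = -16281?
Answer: -9356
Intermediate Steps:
Y(o, c) = -63 (Y(o, c) = -73 + 10 = -63)
d(J) = -2 - J
g = -9370 (g = -16281 - 1*(-6911) = -16281 + 6911 = -9370)
(Y(-10, -5) + g) + d(-79) = (-63 - 9370) + (-2 - 1*(-79)) = -9433 + (-2 + 79) = -9433 + 77 = -9356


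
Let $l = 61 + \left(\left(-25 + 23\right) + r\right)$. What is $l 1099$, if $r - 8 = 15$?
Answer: $90118$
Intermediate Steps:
$r = 23$ ($r = 8 + 15 = 23$)
$l = 82$ ($l = 61 + \left(\left(-25 + 23\right) + 23\right) = 61 + \left(-2 + 23\right) = 61 + 21 = 82$)
$l 1099 = 82 \cdot 1099 = 90118$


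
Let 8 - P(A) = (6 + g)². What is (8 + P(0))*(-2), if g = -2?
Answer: 0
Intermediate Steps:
P(A) = -8 (P(A) = 8 - (6 - 2)² = 8 - 1*4² = 8 - 1*16 = 8 - 16 = -8)
(8 + P(0))*(-2) = (8 - 8)*(-2) = 0*(-2) = 0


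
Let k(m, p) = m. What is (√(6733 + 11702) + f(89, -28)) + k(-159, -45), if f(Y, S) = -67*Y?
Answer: -6122 + √18435 ≈ -5986.2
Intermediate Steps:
(√(6733 + 11702) + f(89, -28)) + k(-159, -45) = (√(6733 + 11702) - 67*89) - 159 = (√18435 - 5963) - 159 = (-5963 + √18435) - 159 = -6122 + √18435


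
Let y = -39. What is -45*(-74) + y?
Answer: 3291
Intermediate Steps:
-45*(-74) + y = -45*(-74) - 39 = 3330 - 39 = 3291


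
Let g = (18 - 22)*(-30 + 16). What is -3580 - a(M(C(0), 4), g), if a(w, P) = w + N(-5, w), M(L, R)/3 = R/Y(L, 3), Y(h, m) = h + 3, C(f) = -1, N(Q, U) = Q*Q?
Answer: -3611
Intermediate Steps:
N(Q, U) = Q²
Y(h, m) = 3 + h
M(L, R) = 3*R/(3 + L) (M(L, R) = 3*(R/(3 + L)) = 3*R/(3 + L))
g = 56 (g = -4*(-14) = 56)
a(w, P) = 25 + w (a(w, P) = w + (-5)² = w + 25 = 25 + w)
-3580 - a(M(C(0), 4), g) = -3580 - (25 + 3*4/(3 - 1)) = -3580 - (25 + 3*4/2) = -3580 - (25 + 3*4*(½)) = -3580 - (25 + 6) = -3580 - 1*31 = -3580 - 31 = -3611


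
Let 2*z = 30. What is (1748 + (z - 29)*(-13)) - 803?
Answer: 1127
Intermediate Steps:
z = 15 (z = (½)*30 = 15)
(1748 + (z - 29)*(-13)) - 803 = (1748 + (15 - 29)*(-13)) - 803 = (1748 - 14*(-13)) - 803 = (1748 + 182) - 803 = 1930 - 803 = 1127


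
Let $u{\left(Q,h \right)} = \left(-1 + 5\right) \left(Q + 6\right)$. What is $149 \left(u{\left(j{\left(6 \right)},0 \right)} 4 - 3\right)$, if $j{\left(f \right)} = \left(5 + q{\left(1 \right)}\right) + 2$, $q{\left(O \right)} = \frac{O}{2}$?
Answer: $31737$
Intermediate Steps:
$q{\left(O \right)} = \frac{O}{2}$ ($q{\left(O \right)} = O \frac{1}{2} = \frac{O}{2}$)
$j{\left(f \right)} = \frac{15}{2}$ ($j{\left(f \right)} = \left(5 + \frac{1}{2} \cdot 1\right) + 2 = \left(5 + \frac{1}{2}\right) + 2 = \frac{11}{2} + 2 = \frac{15}{2}$)
$u{\left(Q,h \right)} = 24 + 4 Q$ ($u{\left(Q,h \right)} = 4 \left(6 + Q\right) = 24 + 4 Q$)
$149 \left(u{\left(j{\left(6 \right)},0 \right)} 4 - 3\right) = 149 \left(\left(24 + 4 \cdot \frac{15}{2}\right) 4 - 3\right) = 149 \left(\left(24 + 30\right) 4 - 3\right) = 149 \left(54 \cdot 4 - 3\right) = 149 \left(216 - 3\right) = 149 \cdot 213 = 31737$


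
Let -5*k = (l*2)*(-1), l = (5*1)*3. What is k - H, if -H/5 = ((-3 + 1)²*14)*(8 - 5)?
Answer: 846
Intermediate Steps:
l = 15 (l = 5*3 = 15)
k = 6 (k = -15*2*(-1)/5 = -6*(-1) = -⅕*(-30) = 6)
H = -840 (H = -5*(-3 + 1)²*14*(8 - 5) = -5*(-2)²*14*3 = -5*4*14*3 = -280*3 = -5*168 = -840)
k - H = 6 - 1*(-840) = 6 + 840 = 846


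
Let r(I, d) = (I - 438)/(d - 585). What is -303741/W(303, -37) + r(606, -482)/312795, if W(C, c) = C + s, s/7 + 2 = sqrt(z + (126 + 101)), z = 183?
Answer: -1395102729224233/1008106662915 + 2126187*sqrt(410)/63431 ≈ -705.16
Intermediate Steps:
s = -14 + 7*sqrt(410) (s = -14 + 7*sqrt(183 + (126 + 101)) = -14 + 7*sqrt(183 + 227) = -14 + 7*sqrt(410) ≈ 127.74)
r(I, d) = (-438 + I)/(-585 + d)
W(C, c) = -14 + C + 7*sqrt(410) (W(C, c) = C + (-14 + 7*sqrt(410)) = -14 + C + 7*sqrt(410))
-303741/W(303, -37) + r(606, -482)/312795 = -303741/(-14 + 303 + 7*sqrt(410)) + ((-438 + 606)/(-585 - 482))/312795 = -303741/(289 + 7*sqrt(410)) + (168/(-1067))*(1/312795) = -303741/(289 + 7*sqrt(410)) - 1/1067*168*(1/312795) = -303741/(289 + 7*sqrt(410)) - 168/1067*1/312795 = -303741/(289 + 7*sqrt(410)) - 8/15892965 = -8/15892965 - 303741/(289 + 7*sqrt(410))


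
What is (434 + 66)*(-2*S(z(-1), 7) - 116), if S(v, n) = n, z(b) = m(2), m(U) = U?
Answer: -65000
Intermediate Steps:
z(b) = 2
(434 + 66)*(-2*S(z(-1), 7) - 116) = (434 + 66)*(-2*7 - 116) = 500*(-14 - 116) = 500*(-130) = -65000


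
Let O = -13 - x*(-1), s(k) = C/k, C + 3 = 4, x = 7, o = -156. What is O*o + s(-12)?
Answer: 11231/12 ≈ 935.92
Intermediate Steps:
C = 1 (C = -3 + 4 = 1)
s(k) = 1/k
O = -6 (O = -13 - 7*(-1) = -13 - 1*(-7) = -13 + 7 = -6)
O*o + s(-12) = -6*(-156) + 1/(-12) = 936 - 1/12 = 11231/12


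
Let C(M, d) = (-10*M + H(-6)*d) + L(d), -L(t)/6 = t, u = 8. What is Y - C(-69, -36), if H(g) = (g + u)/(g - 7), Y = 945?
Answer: 435/13 ≈ 33.462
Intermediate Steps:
L(t) = -6*t
H(g) = (8 + g)/(-7 + g) (H(g) = (g + 8)/(g - 7) = (8 + g)/(-7 + g))
C(M, d) = -10*M - 80*d/13 (C(M, d) = (-10*M + ((8 - 6)/(-7 - 6))*d) - 6*d = (-10*M + (2/(-13))*d) - 6*d = (-10*M + (-1/13*2)*d) - 6*d = (-10*M - 2*d/13) - 6*d = -10*M - 80*d/13)
Y - C(-69, -36) = 945 - (-10*(-69) - 80/13*(-36)) = 945 - (690 + 2880/13) = 945 - 1*11850/13 = 945 - 11850/13 = 435/13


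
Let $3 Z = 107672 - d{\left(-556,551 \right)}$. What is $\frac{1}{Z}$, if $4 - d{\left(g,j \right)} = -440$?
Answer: $\frac{3}{107228} \approx 2.7978 \cdot 10^{-5}$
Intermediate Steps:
$d{\left(g,j \right)} = 444$ ($d{\left(g,j \right)} = 4 - -440 = 4 + 440 = 444$)
$Z = \frac{107228}{3}$ ($Z = \frac{107672 - 444}{3} = \frac{1}{3} \cdot 107228 = \frac{107228}{3} \approx 35743.0$)
$\frac{1}{Z} = \frac{1}{\frac{107228}{3}} = \frac{3}{107228}$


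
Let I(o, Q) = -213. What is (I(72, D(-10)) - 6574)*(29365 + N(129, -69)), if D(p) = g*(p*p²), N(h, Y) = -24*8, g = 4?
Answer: -197997151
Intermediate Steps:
N(h, Y) = -192
D(p) = 4*p³ (D(p) = 4*(p*p²) = 4*p³)
(I(72, D(-10)) - 6574)*(29365 + N(129, -69)) = (-213 - 6574)*(29365 - 192) = -6787*29173 = -197997151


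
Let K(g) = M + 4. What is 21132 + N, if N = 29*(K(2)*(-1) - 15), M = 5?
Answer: 20436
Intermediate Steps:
K(g) = 9 (K(g) = 5 + 4 = 9)
N = -696 (N = 29*(9*(-1) - 15) = 29*(-9 - 15) = 29*(-24) = -696)
21132 + N = 21132 - 696 = 20436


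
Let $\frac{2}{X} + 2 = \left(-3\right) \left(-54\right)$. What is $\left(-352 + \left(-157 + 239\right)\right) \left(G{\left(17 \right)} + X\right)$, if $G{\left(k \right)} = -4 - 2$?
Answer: $\frac{12933}{8} \approx 1616.6$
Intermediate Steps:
$X = \frac{1}{80}$ ($X = \frac{2}{-2 - -162} = \frac{2}{-2 + 162} = \frac{2}{160} = 2 \cdot \frac{1}{160} = \frac{1}{80} \approx 0.0125$)
$G{\left(k \right)} = -6$
$\left(-352 + \left(-157 + 239\right)\right) \left(G{\left(17 \right)} + X\right) = \left(-352 + \left(-157 + 239\right)\right) \left(-6 + \frac{1}{80}\right) = \left(-352 + 82\right) \left(- \frac{479}{80}\right) = \left(-270\right) \left(- \frac{479}{80}\right) = \frac{12933}{8}$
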